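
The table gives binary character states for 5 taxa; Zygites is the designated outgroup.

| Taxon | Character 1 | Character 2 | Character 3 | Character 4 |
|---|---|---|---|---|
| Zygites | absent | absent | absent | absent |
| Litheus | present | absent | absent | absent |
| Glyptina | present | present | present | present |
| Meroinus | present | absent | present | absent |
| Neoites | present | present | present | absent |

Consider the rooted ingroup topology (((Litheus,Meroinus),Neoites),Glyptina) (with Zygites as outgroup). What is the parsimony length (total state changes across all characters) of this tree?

Map each character onto (((Litheus,Meroinus),Neoites),Glyptina) (rooted by Zygites) and count the minimum state changes it requires (Fitch parsimony):
Character 1: 1; Character 2: 2; Character 3: 2; Character 4: 1.
Total tree length = 6.

6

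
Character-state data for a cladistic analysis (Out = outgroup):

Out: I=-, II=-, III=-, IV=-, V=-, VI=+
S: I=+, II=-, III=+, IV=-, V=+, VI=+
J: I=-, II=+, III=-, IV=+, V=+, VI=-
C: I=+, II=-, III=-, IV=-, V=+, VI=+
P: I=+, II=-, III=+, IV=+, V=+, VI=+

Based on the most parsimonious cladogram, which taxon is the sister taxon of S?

P

Character polarity is set by the outgroup: the derived state is whichever differs from the outgroup's state, so for VI the derived state is '-', and for the remaining characters it is '+'.
Only C, P, and S show the derived state '+' for I, supporting them as a clade.
II (derived state '+') is unique to J (autapomorphy; uninformative for grouping).
III (derived state '+') is shared by P and S — a synapomorphy uniting that clade.
IV groups J and P, which is incompatible with the clades supported by the remaining characters; treating it as convergent (homoplasy) costs fewer steps than any alternative tree.
V (derived state '+') is shared by all ingroup taxa — unites the whole ingroup.
VI (derived state '-') is unique to J (autapomorphy; uninformative for grouping).
Most parsimonious ingroup topology: (((S,P),C),J).
S and P form a cherry on this tree, so they are sister taxa.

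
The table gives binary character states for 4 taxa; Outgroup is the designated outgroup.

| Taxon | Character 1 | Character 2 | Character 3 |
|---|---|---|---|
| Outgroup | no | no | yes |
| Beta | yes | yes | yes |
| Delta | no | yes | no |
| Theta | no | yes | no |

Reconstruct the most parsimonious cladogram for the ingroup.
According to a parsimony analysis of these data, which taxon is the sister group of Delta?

Theta

Character polarity is set by the outgroup: the derived state is whichever differs from the outgroup's state, so for Character 3 the derived state is 'no', and for the remaining characters it is 'yes'.
Character 1 (derived state 'yes') is unique to Beta (autapomorphy; uninformative for grouping).
Character 2 (derived state 'yes') is shared by all ingroup taxa — unites the whole ingroup.
Character 3: derived state 'no' in Delta and Theta only — synapomorphy for {Delta, Theta}.
Most parsimonious ingroup topology: (Beta,(Delta,Theta)).
Delta and Theta form a cherry on this tree, so they are sister taxa.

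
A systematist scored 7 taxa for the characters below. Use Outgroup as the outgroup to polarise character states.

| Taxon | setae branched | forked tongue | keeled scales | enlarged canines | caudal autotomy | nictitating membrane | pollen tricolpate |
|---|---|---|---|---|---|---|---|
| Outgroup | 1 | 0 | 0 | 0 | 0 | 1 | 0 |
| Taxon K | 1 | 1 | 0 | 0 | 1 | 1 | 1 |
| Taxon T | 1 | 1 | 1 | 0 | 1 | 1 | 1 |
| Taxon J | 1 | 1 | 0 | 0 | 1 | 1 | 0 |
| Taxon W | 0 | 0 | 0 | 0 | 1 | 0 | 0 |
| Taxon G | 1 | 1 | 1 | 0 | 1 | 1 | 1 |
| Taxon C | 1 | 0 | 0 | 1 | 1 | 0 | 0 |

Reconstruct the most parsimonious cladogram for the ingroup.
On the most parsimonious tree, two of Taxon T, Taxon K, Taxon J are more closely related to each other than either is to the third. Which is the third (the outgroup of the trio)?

Taxon J

Character polarity is set by the outgroup: the derived state is whichever differs from the outgroup's state, so for setae branched, nictitating membrane the derived state is '0', and for the remaining characters it is '1'.
setae branched: derived state '0' in Taxon W only — an autapomorphy, so it tells us nothing about relationships among taxa.
forked tongue (derived state '1') is shared by Taxon G, Taxon J, Taxon K, and Taxon T — a synapomorphy uniting that clade.
Only Taxon G and Taxon T show the derived state '1' for keeled scales, supporting them as a clade.
enlarged canines (derived state '1') is unique to Taxon C (autapomorphy; uninformative for grouping).
All ingroup taxa share the derived state '1' for caudal autotomy; it defines the ingroup but does not resolve relationships within it.
Only Taxon C and Taxon W show the derived state '0' for nictitating membrane, supporting them as a clade.
pollen tricolpate: derived state '1' in Taxon G, Taxon K, and Taxon T only — synapomorphy for {Taxon G, Taxon K, Taxon T}.
Most parsimonious ingroup topology: (((Taxon K,(Taxon T,Taxon G)),Taxon J),(Taxon W,Taxon C)).
Taxon T and Taxon K share a more recent common ancestor with each other than either does with Taxon J, so Taxon J is the least closely related of the three.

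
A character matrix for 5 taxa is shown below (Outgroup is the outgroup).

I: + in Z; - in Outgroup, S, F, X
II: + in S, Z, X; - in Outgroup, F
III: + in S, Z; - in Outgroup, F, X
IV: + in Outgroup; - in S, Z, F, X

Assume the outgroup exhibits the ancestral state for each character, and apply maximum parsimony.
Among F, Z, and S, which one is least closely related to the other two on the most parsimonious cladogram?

Character polarity is set by the outgroup: the derived state is whichever differs from the outgroup's state, so for IV the derived state is '-', and for the remaining characters it is '+'.
I (derived state '+') is unique to Z (autapomorphy; uninformative for grouping).
II: derived state '+' in S, X, and Z only — synapomorphy for {S, X, Z}.
III (derived state '+') is shared by S and Z — a synapomorphy uniting that clade.
All ingroup taxa share the derived state '-' for IV; it defines the ingroup but does not resolve relationships within it.
Most parsimonious ingroup topology: (((S,Z),X),F).
Z and S share a more recent common ancestor with each other than either does with F, so F is the least closely related of the three.

F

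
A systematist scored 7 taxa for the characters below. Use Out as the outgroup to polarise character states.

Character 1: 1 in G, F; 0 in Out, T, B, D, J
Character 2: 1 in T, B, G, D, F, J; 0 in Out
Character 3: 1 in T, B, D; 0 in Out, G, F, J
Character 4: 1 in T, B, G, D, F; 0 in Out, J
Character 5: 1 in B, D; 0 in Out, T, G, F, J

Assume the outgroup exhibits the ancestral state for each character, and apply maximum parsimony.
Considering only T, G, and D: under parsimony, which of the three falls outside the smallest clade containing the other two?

G

The outgroup has state '0' for every character, so '1' is the derived state throughout.
Character 1 (derived state '1') is shared by F and G — a synapomorphy uniting that clade.
Character 2 (derived state '1') is shared by all ingroup taxa — unites the whole ingroup.
Character 3: derived state '1' in B, D, and T only — synapomorphy for {B, D, T}.
Only B, D, F, G, and T show the derived state '1' for Character 4, supporting them as a clade.
Character 5: derived state '1' in B and D only — synapomorphy for {B, D}.
Most parsimonious ingroup topology: (((T,(B,D)),(G,F)),J).
D and T share a more recent common ancestor with each other than either does with G, so G is the least closely related of the three.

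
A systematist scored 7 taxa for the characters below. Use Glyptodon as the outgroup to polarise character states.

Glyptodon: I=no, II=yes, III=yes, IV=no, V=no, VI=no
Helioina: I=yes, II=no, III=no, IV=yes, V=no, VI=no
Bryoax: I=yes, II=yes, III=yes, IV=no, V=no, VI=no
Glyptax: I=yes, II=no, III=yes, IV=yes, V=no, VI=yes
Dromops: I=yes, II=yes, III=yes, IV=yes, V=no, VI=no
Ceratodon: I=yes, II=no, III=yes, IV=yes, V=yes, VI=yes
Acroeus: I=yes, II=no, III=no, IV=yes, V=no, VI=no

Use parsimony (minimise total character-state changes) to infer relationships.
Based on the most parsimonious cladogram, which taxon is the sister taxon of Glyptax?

Ceratodon

Character polarity is set by the outgroup: the derived state is whichever differs from the outgroup's state, so for II, III the derived state is 'no', and for the remaining characters it is 'yes'.
I (derived state 'yes') is shared by all ingroup taxa — unites the whole ingroup.
II: derived state 'no' in Acroeus, Ceratodon, Glyptax, and Helioina only — synapomorphy for {Acroeus, Ceratodon, Glyptax, Helioina}.
III: derived state 'no' in Acroeus and Helioina only — synapomorphy for {Acroeus, Helioina}.
Only Acroeus, Ceratodon, Dromops, Glyptax, and Helioina show the derived state 'yes' for IV, supporting them as a clade.
V: derived state 'yes' in Ceratodon only — an autapomorphy, so it tells us nothing about relationships among taxa.
VI (derived state 'yes') is shared by Ceratodon and Glyptax — a synapomorphy uniting that clade.
Most parsimonious ingroup topology: ((((Helioina,Acroeus),(Glyptax,Ceratodon)),Dromops),Bryoax).
Glyptax and Ceratodon form a cherry on this tree, so they are sister taxa.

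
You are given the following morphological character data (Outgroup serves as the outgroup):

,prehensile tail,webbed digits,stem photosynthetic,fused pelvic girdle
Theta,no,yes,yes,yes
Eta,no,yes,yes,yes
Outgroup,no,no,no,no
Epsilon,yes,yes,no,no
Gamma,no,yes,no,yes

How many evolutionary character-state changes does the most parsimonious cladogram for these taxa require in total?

The outgroup has state 'no' for every character, so 'yes' is the derived state throughout.
prehensile tail (derived state 'yes') is unique to Epsilon (autapomorphy; uninformative for grouping).
All ingroup taxa share the derived state 'yes' for webbed digits; it defines the ingroup but does not resolve relationships within it.
stem photosynthetic: derived state 'yes' in Eta and Theta only — synapomorphy for {Eta, Theta}.
fused pelvic girdle: derived state 'yes' in Eta, Gamma, and Theta only — synapomorphy for {Eta, Gamma, Theta}.
Most parsimonious ingroup topology: (Epsilon,(Gamma,(Theta,Eta))).
Changes per character on this tree: prehensile tail: 1; webbed digits: 1; stem photosynthetic: 1; fused pelvic girdle: 1.
Total = 4.

4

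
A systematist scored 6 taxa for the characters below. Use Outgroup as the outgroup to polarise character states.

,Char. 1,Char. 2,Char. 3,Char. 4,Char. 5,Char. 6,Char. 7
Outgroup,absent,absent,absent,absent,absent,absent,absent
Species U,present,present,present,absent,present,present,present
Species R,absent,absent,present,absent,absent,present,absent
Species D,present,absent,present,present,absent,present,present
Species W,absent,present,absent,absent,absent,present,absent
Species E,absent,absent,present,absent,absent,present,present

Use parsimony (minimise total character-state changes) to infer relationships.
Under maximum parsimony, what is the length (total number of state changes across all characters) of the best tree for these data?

The outgroup has state 'absent' for every character, so 'present' is the derived state throughout.
Only Species D and Species U show the derived state 'present' for Char. 1, supporting them as a clade.
Char. 2 (state 'present') occurs in Species U and Species W but conflicts with the nesting implied by the other characters — most parsimoniously interpreted as homoplasy.
Char. 3 (derived state 'present') is shared by Species D, Species E, Species R, and Species U — a synapomorphy uniting that clade.
Char. 4 (derived state 'present') is unique to Species D (autapomorphy; uninformative for grouping).
Char. 5 (derived state 'present') is unique to Species U (autapomorphy; uninformative for grouping).
Char. 6 (derived state 'present') is shared by all ingroup taxa — unites the whole ingroup.
Char. 7: derived state 'present' in Species D, Species E, and Species U only — synapomorphy for {Species D, Species E, Species U}.
Most parsimonious ingroup topology: ((((Species U,Species D),Species E),Species R),Species W).
Changes per character on this tree: Char. 1: 1; Char. 2: 2; Char. 3: 1; Char. 4: 1; Char. 5: 1; Char. 6: 1; Char. 7: 1.
Total = 8.

8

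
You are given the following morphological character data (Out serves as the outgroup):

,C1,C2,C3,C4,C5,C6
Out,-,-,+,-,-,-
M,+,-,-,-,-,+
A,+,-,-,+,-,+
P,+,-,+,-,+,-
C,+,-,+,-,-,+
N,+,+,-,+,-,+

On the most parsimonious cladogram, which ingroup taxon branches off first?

P

Character polarity is set by the outgroup: the derived state is whichever differs from the outgroup's state, so for C3 the derived state is '-', and for the remaining characters it is '+'.
C1 (derived state '+') is shared by all ingroup taxa — unites the whole ingroup.
C2: derived state '+' in N only — an autapomorphy, so it tells us nothing about relationships among taxa.
C3 (derived state '-') is shared by A, M, and N — a synapomorphy uniting that clade.
Only A and N show the derived state '+' for C4, supporting them as a clade.
C5: derived state '+' in P only — an autapomorphy, so it tells us nothing about relationships among taxa.
Only A, C, M, and N show the derived state '+' for C6, supporting them as a clade.
Most parsimonious ingroup topology: (((M,(A,N)),C),P).
P is sister to the clade containing all other ingroup taxa, so it is the earliest-diverging (most basal) ingroup lineage.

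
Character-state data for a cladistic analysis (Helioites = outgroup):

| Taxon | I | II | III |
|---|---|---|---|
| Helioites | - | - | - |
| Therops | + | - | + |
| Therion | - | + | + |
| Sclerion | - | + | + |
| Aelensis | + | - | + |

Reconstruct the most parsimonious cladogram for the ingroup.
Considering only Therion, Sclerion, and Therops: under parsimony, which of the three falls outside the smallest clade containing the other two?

The outgroup has state '-' for every character, so '+' is the derived state throughout.
Only Aelensis and Therops show the derived state '+' for I, supporting them as a clade.
II: derived state '+' in Sclerion and Therion only — synapomorphy for {Sclerion, Therion}.
All ingroup taxa share the derived state '+' for III; it defines the ingroup but does not resolve relationships within it.
Most parsimonious ingroup topology: ((Therops,Aelensis),(Therion,Sclerion)).
Therion and Sclerion share a more recent common ancestor with each other than either does with Therops, so Therops is the least closely related of the three.

Therops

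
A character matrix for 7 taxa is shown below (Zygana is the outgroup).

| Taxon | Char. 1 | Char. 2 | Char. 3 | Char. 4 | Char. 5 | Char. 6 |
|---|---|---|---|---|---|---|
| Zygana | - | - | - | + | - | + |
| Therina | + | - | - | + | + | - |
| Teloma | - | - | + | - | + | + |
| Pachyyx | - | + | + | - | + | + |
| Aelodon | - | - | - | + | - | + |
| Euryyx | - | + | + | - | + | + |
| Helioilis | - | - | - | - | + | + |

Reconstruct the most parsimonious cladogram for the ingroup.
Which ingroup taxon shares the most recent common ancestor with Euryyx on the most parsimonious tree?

Character polarity is set by the outgroup: the derived state is whichever differs from the outgroup's state, so for Char. 4, Char. 6 the derived state is '-', and for the remaining characters it is '+'.
Char. 1 (derived state '+') is unique to Therina (autapomorphy; uninformative for grouping).
Char. 2: derived state '+' in Euryyx and Pachyyx only — synapomorphy for {Euryyx, Pachyyx}.
Char. 3: derived state '+' in Euryyx, Pachyyx, and Teloma only — synapomorphy for {Euryyx, Pachyyx, Teloma}.
Only Euryyx, Helioilis, Pachyyx, and Teloma show the derived state '-' for Char. 4, supporting them as a clade.
Char. 5 (derived state '+') is shared by Euryyx, Helioilis, Pachyyx, Teloma, and Therina — a synapomorphy uniting that clade.
Char. 6 (derived state '-') is unique to Therina (autapomorphy; uninformative for grouping).
Most parsimonious ingroup topology: ((((Teloma,(Pachyyx,Euryyx)),Helioilis),Therina),Aelodon).
Euryyx and Pachyyx form a cherry on this tree, so they are sister taxa.

Pachyyx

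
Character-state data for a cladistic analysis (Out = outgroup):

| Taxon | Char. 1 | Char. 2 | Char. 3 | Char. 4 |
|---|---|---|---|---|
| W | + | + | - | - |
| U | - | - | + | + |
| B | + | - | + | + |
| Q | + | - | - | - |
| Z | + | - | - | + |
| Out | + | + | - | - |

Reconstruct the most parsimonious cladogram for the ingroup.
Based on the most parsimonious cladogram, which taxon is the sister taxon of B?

Character polarity is set by the outgroup: the derived state is whichever differs from the outgroup's state, so for Char. 1, Char. 2 the derived state is '-', and for the remaining characters it is '+'.
Char. 1: derived state '-' in U only — an autapomorphy, so it tells us nothing about relationships among taxa.
Char. 2 (derived state '-') is shared by B, Q, U, and Z — a synapomorphy uniting that clade.
Only B and U show the derived state '+' for Char. 3, supporting them as a clade.
Only B, U, and Z show the derived state '+' for Char. 4, supporting them as a clade.
Most parsimonious ingroup topology: ((((B,U),Z),Q),W).
B and U form a cherry on this tree, so they are sister taxa.

U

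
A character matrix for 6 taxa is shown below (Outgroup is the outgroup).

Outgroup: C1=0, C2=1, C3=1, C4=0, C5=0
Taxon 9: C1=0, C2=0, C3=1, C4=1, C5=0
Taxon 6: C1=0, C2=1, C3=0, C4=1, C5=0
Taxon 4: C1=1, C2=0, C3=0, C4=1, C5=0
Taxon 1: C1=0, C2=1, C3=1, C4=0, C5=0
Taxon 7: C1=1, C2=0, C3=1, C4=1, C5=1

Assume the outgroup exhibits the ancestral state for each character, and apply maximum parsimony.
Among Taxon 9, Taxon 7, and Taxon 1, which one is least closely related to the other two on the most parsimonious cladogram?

Taxon 1

Character polarity is set by the outgroup: the derived state is whichever differs from the outgroup's state, so for C2, C3 the derived state is '0', and for the remaining characters it is '1'.
C1: derived state '1' in Taxon 4 and Taxon 7 only — synapomorphy for {Taxon 4, Taxon 7}.
C2: derived state '0' in Taxon 4, Taxon 7, and Taxon 9 only — synapomorphy for {Taxon 4, Taxon 7, Taxon 9}.
C3 groups Taxon 4 and Taxon 6, which is incompatible with the clades supported by the remaining characters; treating it as convergent (homoplasy) costs fewer steps than any alternative tree.
C4: derived state '1' in Taxon 4, Taxon 6, Taxon 7, and Taxon 9 only — synapomorphy for {Taxon 4, Taxon 6, Taxon 7, Taxon 9}.
C5: derived state '1' in Taxon 7 only — an autapomorphy, so it tells us nothing about relationships among taxa.
Most parsimonious ingroup topology: (((Taxon 9,(Taxon 4,Taxon 7)),Taxon 6),Taxon 1).
Taxon 9 and Taxon 7 share a more recent common ancestor with each other than either does with Taxon 1, so Taxon 1 is the least closely related of the three.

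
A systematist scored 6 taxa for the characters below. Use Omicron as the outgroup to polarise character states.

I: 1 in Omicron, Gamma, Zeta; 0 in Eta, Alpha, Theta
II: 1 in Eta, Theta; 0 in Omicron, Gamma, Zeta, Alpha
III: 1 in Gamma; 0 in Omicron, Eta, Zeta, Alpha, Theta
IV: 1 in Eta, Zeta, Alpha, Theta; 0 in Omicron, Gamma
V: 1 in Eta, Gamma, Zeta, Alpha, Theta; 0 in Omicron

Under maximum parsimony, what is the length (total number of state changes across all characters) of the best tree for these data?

5

Character polarity is set by the outgroup: the derived state is whichever differs from the outgroup's state, so for I the derived state is '0', and for the remaining characters it is '1'.
I (derived state '0') is shared by Alpha, Eta, and Theta — a synapomorphy uniting that clade.
II: derived state '1' in Eta and Theta only — synapomorphy for {Eta, Theta}.
III: derived state '1' in Gamma only — an autapomorphy, so it tells us nothing about relationships among taxa.
IV (derived state '1') is shared by Alpha, Eta, Theta, and Zeta — a synapomorphy uniting that clade.
V (derived state '1') is shared by all ingroup taxa — unites the whole ingroup.
Most parsimonious ingroup topology: ((((Eta,Theta),Alpha),Zeta),Gamma).
Changes per character on this tree: I: 1; II: 1; III: 1; IV: 1; V: 1.
Total = 5.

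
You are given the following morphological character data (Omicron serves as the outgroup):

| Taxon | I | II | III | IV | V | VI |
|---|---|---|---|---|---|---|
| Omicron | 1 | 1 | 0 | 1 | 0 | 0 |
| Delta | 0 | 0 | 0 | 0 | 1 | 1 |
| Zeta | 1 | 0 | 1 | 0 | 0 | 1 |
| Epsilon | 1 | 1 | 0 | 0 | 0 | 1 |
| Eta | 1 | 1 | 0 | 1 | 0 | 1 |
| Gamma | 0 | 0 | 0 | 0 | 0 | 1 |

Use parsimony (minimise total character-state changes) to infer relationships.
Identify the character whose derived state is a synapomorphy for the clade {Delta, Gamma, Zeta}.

Character polarity is set by the outgroup: the derived state is whichever differs from the outgroup's state, so for I, II, IV the derived state is '0', and for the remaining characters it is '1'.
I: derived state '0' in Delta and Gamma only — synapomorphy for {Delta, Gamma}.
II: derived state '0' in Delta, Gamma, and Zeta only — synapomorphy for {Delta, Gamma, Zeta}.
III: derived state '1' in Zeta only — an autapomorphy, so it tells us nothing about relationships among taxa.
Only Delta, Epsilon, Gamma, and Zeta show the derived state '0' for IV, supporting them as a clade.
V: derived state '1' in Delta only — an autapomorphy, so it tells us nothing about relationships among taxa.
VI (derived state '1') is shared by all ingroup taxa — unites the whole ingroup.
Most parsimonious ingroup topology: ((((Delta,Gamma),Zeta),Epsilon),Eta).
The clade {Delta, Gamma, Zeta} is supported by II: its derived state '0' occurs in exactly those taxa and in no other taxon (including the outgroup).

II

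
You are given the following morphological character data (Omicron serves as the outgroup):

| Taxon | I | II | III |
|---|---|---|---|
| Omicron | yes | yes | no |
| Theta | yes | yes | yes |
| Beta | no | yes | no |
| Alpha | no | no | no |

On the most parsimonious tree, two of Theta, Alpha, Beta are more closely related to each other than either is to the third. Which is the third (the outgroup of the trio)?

Theta

Character polarity is set by the outgroup: the derived state is whichever differs from the outgroup's state, so for I, II the derived state is 'no', and for the remaining characters it is 'yes'.
I: derived state 'no' in Alpha and Beta only — synapomorphy for {Alpha, Beta}.
II: derived state 'no' in Alpha only — an autapomorphy, so it tells us nothing about relationships among taxa.
III: derived state 'yes' in Theta only — an autapomorphy, so it tells us nothing about relationships among taxa.
Most parsimonious ingroup topology: (Theta,(Beta,Alpha)).
Beta and Alpha share a more recent common ancestor with each other than either does with Theta, so Theta is the least closely related of the three.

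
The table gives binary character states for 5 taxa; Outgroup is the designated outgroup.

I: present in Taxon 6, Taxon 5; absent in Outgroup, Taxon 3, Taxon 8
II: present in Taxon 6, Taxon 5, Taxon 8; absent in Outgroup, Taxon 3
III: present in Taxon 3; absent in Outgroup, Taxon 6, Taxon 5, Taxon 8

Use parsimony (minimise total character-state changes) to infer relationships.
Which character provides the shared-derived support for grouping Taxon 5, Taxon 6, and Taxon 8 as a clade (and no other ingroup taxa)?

The outgroup has state 'absent' for every character, so 'present' is the derived state throughout.
I: derived state 'present' in Taxon 5 and Taxon 6 only — synapomorphy for {Taxon 5, Taxon 6}.
Only Taxon 5, Taxon 6, and Taxon 8 show the derived state 'present' for II, supporting them as a clade.
III (derived state 'present') is unique to Taxon 3 (autapomorphy; uninformative for grouping).
Most parsimonious ingroup topology: (((Taxon 6,Taxon 5),Taxon 8),Taxon 3).
The clade {Taxon 5, Taxon 6, Taxon 8} is supported by II: its derived state 'present' occurs in exactly those taxa and in no other taxon (including the outgroup).

II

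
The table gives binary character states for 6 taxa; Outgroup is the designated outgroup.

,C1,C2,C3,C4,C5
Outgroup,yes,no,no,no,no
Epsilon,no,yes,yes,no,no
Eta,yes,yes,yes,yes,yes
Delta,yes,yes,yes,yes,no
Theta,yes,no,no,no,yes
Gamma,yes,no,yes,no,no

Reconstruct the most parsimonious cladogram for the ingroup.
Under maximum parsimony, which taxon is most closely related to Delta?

Eta

Character polarity is set by the outgroup: the derived state is whichever differs from the outgroup's state, so for C1 the derived state is 'no', and for the remaining characters it is 'yes'.
C1 (derived state 'no') is unique to Epsilon (autapomorphy; uninformative for grouping).
C2: derived state 'yes' in Delta, Epsilon, and Eta only — synapomorphy for {Delta, Epsilon, Eta}.
Only Delta, Epsilon, Eta, and Gamma show the derived state 'yes' for C3, supporting them as a clade.
C4: derived state 'yes' in Delta and Eta only — synapomorphy for {Delta, Eta}.
C5 groups Eta and Theta, which is incompatible with the clades supported by the remaining characters; treating it as convergent (homoplasy) costs fewer steps than any alternative tree.
Most parsimonious ingroup topology: (((Epsilon,(Eta,Delta)),Gamma),Theta).
Delta and Eta form a cherry on this tree, so they are sister taxa.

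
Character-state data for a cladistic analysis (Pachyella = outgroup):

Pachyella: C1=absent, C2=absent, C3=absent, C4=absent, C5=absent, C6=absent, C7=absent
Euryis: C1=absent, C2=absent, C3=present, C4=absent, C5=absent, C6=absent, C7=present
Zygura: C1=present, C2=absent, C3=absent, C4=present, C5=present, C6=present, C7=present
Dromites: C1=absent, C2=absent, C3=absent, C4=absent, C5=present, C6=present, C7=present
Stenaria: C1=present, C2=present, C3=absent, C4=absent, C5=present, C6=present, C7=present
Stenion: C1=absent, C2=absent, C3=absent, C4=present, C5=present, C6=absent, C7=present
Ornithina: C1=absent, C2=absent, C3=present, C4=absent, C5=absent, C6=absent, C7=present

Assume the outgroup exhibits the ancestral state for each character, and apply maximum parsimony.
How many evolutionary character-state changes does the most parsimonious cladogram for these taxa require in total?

8

The outgroup has state 'absent' for every character, so 'present' is the derived state throughout.
C1: derived state 'present' in Stenaria and Zygura only — synapomorphy for {Stenaria, Zygura}.
C2: derived state 'present' in Stenaria only — an autapomorphy, so it tells us nothing about relationships among taxa.
C3 (derived state 'present') is shared by Euryis and Ornithina — a synapomorphy uniting that clade.
C4 (state 'present') occurs in Stenion and Zygura but conflicts with the nesting implied by the other characters — most parsimoniously interpreted as homoplasy.
Only Dromites, Stenaria, Stenion, and Zygura show the derived state 'present' for C5, supporting them as a clade.
C6 (derived state 'present') is shared by Dromites, Stenaria, and Zygura — a synapomorphy uniting that clade.
All ingroup taxa share the derived state 'present' for C7; it defines the ingroup but does not resolve relationships within it.
Most parsimonious ingroup topology: ((Euryis,Ornithina),(((Zygura,Stenaria),Dromites),Stenion)).
Changes per character on this tree: C1: 1; C2: 1; C3: 1; C4: 2; C5: 1; C6: 1; C7: 1.
Total = 8.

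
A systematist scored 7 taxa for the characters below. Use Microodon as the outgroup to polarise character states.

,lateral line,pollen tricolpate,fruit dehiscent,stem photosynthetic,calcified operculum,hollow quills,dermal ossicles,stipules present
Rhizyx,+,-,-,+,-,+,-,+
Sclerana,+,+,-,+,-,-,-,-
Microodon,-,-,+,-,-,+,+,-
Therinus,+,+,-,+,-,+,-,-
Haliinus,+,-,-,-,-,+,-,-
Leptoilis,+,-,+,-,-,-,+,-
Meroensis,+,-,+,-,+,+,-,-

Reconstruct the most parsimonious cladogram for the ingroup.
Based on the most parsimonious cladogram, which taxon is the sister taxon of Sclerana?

Therinus

Character polarity is set by the outgroup: the derived state is whichever differs from the outgroup's state, so for fruit dehiscent, hollow quills, dermal ossicles the derived state is '-', and for the remaining characters it is '+'.
lateral line (derived state '+') is shared by all ingroup taxa — unites the whole ingroup.
pollen tricolpate (derived state '+') is shared by Sclerana and Therinus — a synapomorphy uniting that clade.
fruit dehiscent (derived state '-') is shared by Haliinus, Rhizyx, Sclerana, and Therinus — a synapomorphy uniting that clade.
stem photosynthetic: derived state '+' in Rhizyx, Sclerana, and Therinus only — synapomorphy for {Rhizyx, Sclerana, Therinus}.
calcified operculum (derived state '+') is unique to Meroensis (autapomorphy; uninformative for grouping).
hollow quills (state '-') occurs in Leptoilis and Sclerana but conflicts with the nesting implied by the other characters — most parsimoniously interpreted as homoplasy.
dermal ossicles (derived state '-') is shared by Haliinus, Meroensis, Rhizyx, Sclerana, and Therinus — a synapomorphy uniting that clade.
stipules present (derived state '+') is unique to Rhizyx (autapomorphy; uninformative for grouping).
Most parsimonious ingroup topology: ((Meroensis,(((Therinus,Sclerana),Rhizyx),Haliinus)),Leptoilis).
Sclerana and Therinus form a cherry on this tree, so they are sister taxa.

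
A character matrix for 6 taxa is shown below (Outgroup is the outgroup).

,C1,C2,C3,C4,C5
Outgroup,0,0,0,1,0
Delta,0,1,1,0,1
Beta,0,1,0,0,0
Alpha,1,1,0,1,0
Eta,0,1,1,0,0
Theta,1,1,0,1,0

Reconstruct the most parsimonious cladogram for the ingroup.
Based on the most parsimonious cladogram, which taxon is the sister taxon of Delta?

Character polarity is set by the outgroup: the derived state is whichever differs from the outgroup's state, so for C4 the derived state is '0', and for the remaining characters it is '1'.
C1: derived state '1' in Alpha and Theta only — synapomorphy for {Alpha, Theta}.
All ingroup taxa share the derived state '1' for C2; it defines the ingroup but does not resolve relationships within it.
C3: derived state '1' in Delta and Eta only — synapomorphy for {Delta, Eta}.
Only Beta, Delta, and Eta show the derived state '0' for C4, supporting them as a clade.
C5: derived state '1' in Delta only — an autapomorphy, so it tells us nothing about relationships among taxa.
Most parsimonious ingroup topology: (((Delta,Eta),Beta),(Alpha,Theta)).
Delta and Eta form a cherry on this tree, so they are sister taxa.

Eta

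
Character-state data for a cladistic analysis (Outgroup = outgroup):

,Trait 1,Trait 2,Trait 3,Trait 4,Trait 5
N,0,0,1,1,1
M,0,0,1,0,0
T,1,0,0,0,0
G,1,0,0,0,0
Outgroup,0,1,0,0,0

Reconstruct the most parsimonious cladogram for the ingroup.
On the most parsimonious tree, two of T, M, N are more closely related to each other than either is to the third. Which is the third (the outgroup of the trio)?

T

Character polarity is set by the outgroup: the derived state is whichever differs from the outgroup's state, so for Trait 2 the derived state is '0', and for the remaining characters it is '1'.
Only G and T show the derived state '1' for Trait 1, supporting them as a clade.
Trait 2 (derived state '0') is shared by all ingroup taxa — unites the whole ingroup.
Trait 3 (derived state '1') is shared by M and N — a synapomorphy uniting that clade.
Trait 4: derived state '1' in N only — an autapomorphy, so it tells us nothing about relationships among taxa.
Trait 5 (derived state '1') is unique to N (autapomorphy; uninformative for grouping).
Most parsimonious ingroup topology: ((T,G),(N,M)).
N and M share a more recent common ancestor with each other than either does with T, so T is the least closely related of the three.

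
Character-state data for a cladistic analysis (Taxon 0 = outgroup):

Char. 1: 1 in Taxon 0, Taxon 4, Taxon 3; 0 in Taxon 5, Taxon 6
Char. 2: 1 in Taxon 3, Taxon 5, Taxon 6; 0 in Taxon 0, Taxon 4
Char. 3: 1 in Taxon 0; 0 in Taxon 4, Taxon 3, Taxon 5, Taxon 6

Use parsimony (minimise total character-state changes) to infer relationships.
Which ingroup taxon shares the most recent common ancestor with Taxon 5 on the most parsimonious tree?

Taxon 6

Character polarity is set by the outgroup: the derived state is whichever differs from the outgroup's state, so for Char. 1, Char. 3 the derived state is '0', and for the remaining characters it is '1'.
Char. 1 (derived state '0') is shared by Taxon 5 and Taxon 6 — a synapomorphy uniting that clade.
Only Taxon 3, Taxon 5, and Taxon 6 show the derived state '1' for Char. 2, supporting them as a clade.
Char. 3 (derived state '0') is shared by all ingroup taxa — unites the whole ingroup.
Most parsimonious ingroup topology: (((Taxon 5,Taxon 6),Taxon 3),Taxon 4).
Taxon 5 and Taxon 6 form a cherry on this tree, so they are sister taxa.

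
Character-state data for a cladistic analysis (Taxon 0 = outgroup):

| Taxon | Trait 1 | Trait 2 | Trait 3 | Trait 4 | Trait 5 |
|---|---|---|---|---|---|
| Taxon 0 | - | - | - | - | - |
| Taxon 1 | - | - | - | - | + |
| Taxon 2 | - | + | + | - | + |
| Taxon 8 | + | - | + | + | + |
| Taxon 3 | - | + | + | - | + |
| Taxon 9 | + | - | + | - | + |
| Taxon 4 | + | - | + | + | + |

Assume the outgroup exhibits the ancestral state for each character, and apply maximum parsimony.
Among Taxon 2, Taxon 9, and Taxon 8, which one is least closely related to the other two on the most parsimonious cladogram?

Taxon 2

The outgroup has state '-' for every character, so '+' is the derived state throughout.
Only Taxon 4, Taxon 8, and Taxon 9 show the derived state '+' for Trait 1, supporting them as a clade.
Only Taxon 2 and Taxon 3 show the derived state '+' for Trait 2, supporting them as a clade.
Only Taxon 2, Taxon 3, Taxon 4, Taxon 8, and Taxon 9 show the derived state '+' for Trait 3, supporting them as a clade.
Trait 4: derived state '+' in Taxon 4 and Taxon 8 only — synapomorphy for {Taxon 4, Taxon 8}.
All ingroup taxa share the derived state '+' for Trait 5; it defines the ingroup but does not resolve relationships within it.
Most parsimonious ingroup topology: (Taxon 1,((Taxon 2,Taxon 3),((Taxon 8,Taxon 4),Taxon 9))).
Taxon 9 and Taxon 8 share a more recent common ancestor with each other than either does with Taxon 2, so Taxon 2 is the least closely related of the three.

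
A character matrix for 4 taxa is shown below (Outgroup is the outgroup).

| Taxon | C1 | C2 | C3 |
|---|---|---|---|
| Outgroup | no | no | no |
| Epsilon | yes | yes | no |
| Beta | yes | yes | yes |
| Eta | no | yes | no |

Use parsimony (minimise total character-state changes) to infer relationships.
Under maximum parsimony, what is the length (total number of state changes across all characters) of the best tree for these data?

3

The outgroup has state 'no' for every character, so 'yes' is the derived state throughout.
Only Beta and Epsilon show the derived state 'yes' for C1, supporting them as a clade.
C2 (derived state 'yes') is shared by all ingroup taxa — unites the whole ingroup.
C3: derived state 'yes' in Beta only — an autapomorphy, so it tells us nothing about relationships among taxa.
Most parsimonious ingroup topology: ((Epsilon,Beta),Eta).
Changes per character on this tree: C1: 1; C2: 1; C3: 1.
Total = 3.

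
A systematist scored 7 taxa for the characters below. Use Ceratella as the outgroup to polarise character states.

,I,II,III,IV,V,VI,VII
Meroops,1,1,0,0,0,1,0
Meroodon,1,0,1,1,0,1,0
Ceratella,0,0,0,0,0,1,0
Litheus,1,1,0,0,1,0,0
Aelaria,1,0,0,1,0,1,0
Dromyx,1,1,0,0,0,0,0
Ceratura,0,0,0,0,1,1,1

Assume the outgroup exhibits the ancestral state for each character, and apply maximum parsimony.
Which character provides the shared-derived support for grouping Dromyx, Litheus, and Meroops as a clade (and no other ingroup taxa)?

II

Character polarity is set by the outgroup: the derived state is whichever differs from the outgroup's state, so for VI the derived state is '0', and for the remaining characters it is '1'.
I: derived state '1' in Aelaria, Dromyx, Litheus, Meroodon, and Meroops only — synapomorphy for {Aelaria, Dromyx, Litheus, Meroodon, Meroops}.
II: derived state '1' in Dromyx, Litheus, and Meroops only — synapomorphy for {Dromyx, Litheus, Meroops}.
III (derived state '1') is unique to Meroodon (autapomorphy; uninformative for grouping).
IV: derived state '1' in Aelaria and Meroodon only — synapomorphy for {Aelaria, Meroodon}.
V groups Ceratura and Litheus, which is incompatible with the clades supported by the remaining characters; treating it as convergent (homoplasy) costs fewer steps than any alternative tree.
Only Dromyx and Litheus show the derived state '0' for VI, supporting them as a clade.
VII (derived state '1') is unique to Ceratura (autapomorphy; uninformative for grouping).
Most parsimonious ingroup topology: ((((Dromyx,Litheus),Meroops),(Aelaria,Meroodon)),Ceratura).
The clade {Dromyx, Litheus, Meroops} is supported by II: its derived state '1' occurs in exactly those taxa and in no other taxon (including the outgroup).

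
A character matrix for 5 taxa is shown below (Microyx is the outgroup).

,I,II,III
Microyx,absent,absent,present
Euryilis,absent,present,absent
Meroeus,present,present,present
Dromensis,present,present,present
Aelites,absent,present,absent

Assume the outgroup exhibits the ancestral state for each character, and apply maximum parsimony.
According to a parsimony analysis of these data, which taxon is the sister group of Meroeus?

Character polarity is set by the outgroup: the derived state is whichever differs from the outgroup's state, so for III the derived state is 'absent', and for the remaining characters it is 'present'.
I (derived state 'present') is shared by Dromensis and Meroeus — a synapomorphy uniting that clade.
II (derived state 'present') is shared by all ingroup taxa — unites the whole ingroup.
Only Aelites and Euryilis show the derived state 'absent' for III, supporting them as a clade.
Most parsimonious ingroup topology: ((Euryilis,Aelites),(Meroeus,Dromensis)).
Meroeus and Dromensis form a cherry on this tree, so they are sister taxa.

Dromensis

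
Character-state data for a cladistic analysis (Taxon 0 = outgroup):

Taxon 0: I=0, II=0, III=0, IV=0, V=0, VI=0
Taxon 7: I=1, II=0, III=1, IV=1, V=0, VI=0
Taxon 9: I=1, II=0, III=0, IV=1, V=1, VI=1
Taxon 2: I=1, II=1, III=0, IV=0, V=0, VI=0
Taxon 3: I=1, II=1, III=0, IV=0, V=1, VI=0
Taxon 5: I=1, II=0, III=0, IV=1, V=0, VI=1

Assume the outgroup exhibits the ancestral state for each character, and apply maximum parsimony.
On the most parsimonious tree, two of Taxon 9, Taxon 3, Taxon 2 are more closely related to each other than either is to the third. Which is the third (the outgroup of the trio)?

Taxon 9

The outgroup has state '0' for every character, so '1' is the derived state throughout.
I (derived state '1') is shared by all ingroup taxa — unites the whole ingroup.
II (derived state '1') is shared by Taxon 2 and Taxon 3 — a synapomorphy uniting that clade.
III: derived state '1' in Taxon 7 only — an autapomorphy, so it tells us nothing about relationships among taxa.
IV: derived state '1' in Taxon 5, Taxon 7, and Taxon 9 only — synapomorphy for {Taxon 5, Taxon 7, Taxon 9}.
V groups Taxon 3 and Taxon 9, which is incompatible with the clades supported by the remaining characters; treating it as convergent (homoplasy) costs fewer steps than any alternative tree.
VI: derived state '1' in Taxon 5 and Taxon 9 only — synapomorphy for {Taxon 5, Taxon 9}.
Most parsimonious ingroup topology: ((Taxon 7,(Taxon 9,Taxon 5)),(Taxon 2,Taxon 3)).
Taxon 2 and Taxon 3 share a more recent common ancestor with each other than either does with Taxon 9, so Taxon 9 is the least closely related of the three.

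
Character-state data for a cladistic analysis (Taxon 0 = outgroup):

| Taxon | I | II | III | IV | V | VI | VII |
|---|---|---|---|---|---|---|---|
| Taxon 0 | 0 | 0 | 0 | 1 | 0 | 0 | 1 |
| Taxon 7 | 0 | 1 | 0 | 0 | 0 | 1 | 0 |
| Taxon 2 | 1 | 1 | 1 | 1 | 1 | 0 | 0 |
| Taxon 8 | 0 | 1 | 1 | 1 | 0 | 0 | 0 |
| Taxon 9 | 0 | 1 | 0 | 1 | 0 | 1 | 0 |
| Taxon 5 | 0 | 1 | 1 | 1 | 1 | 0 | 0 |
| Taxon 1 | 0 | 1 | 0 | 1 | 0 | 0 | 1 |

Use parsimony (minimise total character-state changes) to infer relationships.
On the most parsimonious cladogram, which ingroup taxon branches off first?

Taxon 1

Character polarity is set by the outgroup: the derived state is whichever differs from the outgroup's state, so for IV, VII the derived state is '0', and for the remaining characters it is '1'.
I: derived state '1' in Taxon 2 only — an autapomorphy, so it tells us nothing about relationships among taxa.
All ingroup taxa share the derived state '1' for II; it defines the ingroup but does not resolve relationships within it.
Only Taxon 2, Taxon 5, and Taxon 8 show the derived state '1' for III, supporting them as a clade.
IV: derived state '0' in Taxon 7 only — an autapomorphy, so it tells us nothing about relationships among taxa.
Only Taxon 2 and Taxon 5 show the derived state '1' for V, supporting them as a clade.
Only Taxon 7 and Taxon 9 show the derived state '1' for VI, supporting them as a clade.
Only Taxon 2, Taxon 5, Taxon 7, Taxon 8, and Taxon 9 show the derived state '0' for VII, supporting them as a clade.
Most parsimonious ingroup topology: (((Taxon 7,Taxon 9),((Taxon 2,Taxon 5),Taxon 8)),Taxon 1).
Taxon 1 is sister to the clade containing all other ingroup taxa, so it is the earliest-diverging (most basal) ingroup lineage.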